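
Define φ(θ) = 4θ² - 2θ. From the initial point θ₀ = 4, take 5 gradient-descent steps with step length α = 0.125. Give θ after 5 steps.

0.25

φ′(θ) = 8θ - 2
Step 1: φ′(4) = 30; θ₁ = 4 − 0.125·30 = 0.25
Step 2: φ′(0.25) = 0; θ₂ = 0.25 − 0.125·0 = 0.25
Step 3: φ′(0.25) = 0; θ₃ = 0.25 − 0.125·0 = 0.25
Step 4: φ′(0.25) = 0; θ₄ = 0.25 − 0.125·0 = 0.25
Step 5: φ′(0.25) = 0; θ₅ = 0.25 − 0.125·0 = 0.25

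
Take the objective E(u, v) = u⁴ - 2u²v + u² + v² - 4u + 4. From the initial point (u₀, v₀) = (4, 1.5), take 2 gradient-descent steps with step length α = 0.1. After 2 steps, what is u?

∇E = (4u³ - 4uv + 2u - 4, -2u² + 2v)
(u₁, v₁) = (4, 1.5) − 0.1·(236, -29) = (-19.6, 4.4)
(u₂, v₂) = (-19.6, 4.4) − 0.1·(-29816.384, -759.52) = (2962.0384, 80.352)
u = 2962.0384

2962.0384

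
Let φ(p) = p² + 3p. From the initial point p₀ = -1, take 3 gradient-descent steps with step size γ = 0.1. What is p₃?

φ′(p) = 2p + 3
Step 1: φ′(-1) = 1; p₁ = -1 − 0.1·1 = -1.1
Step 2: φ′(-1.1) = 0.8; p₂ = -1.1 − 0.1·0.8 = -1.18
Step 3: φ′(-1.18) = 0.64; p₃ = -1.18 − 0.1·0.64 = -1.244

-1.244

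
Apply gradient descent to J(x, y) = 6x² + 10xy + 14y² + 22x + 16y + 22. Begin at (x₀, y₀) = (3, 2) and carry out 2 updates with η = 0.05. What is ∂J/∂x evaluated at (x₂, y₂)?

31.98

∇J = (12x + 10y + 22, 10x + 28y + 16)
(x₁, y₁) = (3, 2) − 0.05·(78, 102) = (-0.9, -3.1)
(x₂, y₂) = (-0.9, -3.1) − 0.05·(-19.8, -79.8) = (0.09, 0.89)
∂J/∂x at (0.09, 0.89) = 31.98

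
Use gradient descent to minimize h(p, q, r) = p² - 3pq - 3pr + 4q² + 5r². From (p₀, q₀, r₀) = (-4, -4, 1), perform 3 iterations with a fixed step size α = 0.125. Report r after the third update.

-1.33984375

∇h = (2p - 3q - 3r, -3p + 8q, -3p + 10r)
(p₁, q₁, r₁) = (-4, -4, 1) − 0.125·(1, -20, 22) = (-4.125, -1.5, -1.75)
(p₂, q₂, r₂) = (-4.125, -1.5, -1.75) − 0.125·(1.5, 0.375, -5.125) = (-4.3125, -1.546875, -1.109375)
(p₃, q₃, r₃) = (-4.3125, -1.546875, -1.109375) − 0.125·(-0.65625, 0.5625, 1.84375) = (-4.23046875, -1.6171875, -1.33984375)
r = -1.33984375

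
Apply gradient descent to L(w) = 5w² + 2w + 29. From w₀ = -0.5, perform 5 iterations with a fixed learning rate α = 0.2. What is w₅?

L′(w) = 10w + 2
Step 1: L′(-0.5) = -3; w₁ = -0.5 − 0.2·(-3) = 0.1
Step 2: L′(0.1) = 3; w₂ = 0.1 − 0.2·3 = -0.5
Step 3: L′(-0.5) = -3; w₃ = -0.5 − 0.2·(-3) = 0.1
Step 4: L′(0.1) = 3; w₄ = 0.1 − 0.2·3 = -0.5
Step 5: L′(-0.5) = -3; w₅ = -0.5 − 0.2·(-3) = 0.1

0.1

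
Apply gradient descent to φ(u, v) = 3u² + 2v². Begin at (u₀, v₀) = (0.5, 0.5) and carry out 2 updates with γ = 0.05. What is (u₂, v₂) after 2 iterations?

∇φ = (6u, 4v)
(u₁, v₁) = (0.5, 0.5) − 0.05·(3, 2) = (0.35, 0.4)
(u₂, v₂) = (0.35, 0.4) − 0.05·(2.1, 1.6) = (0.245, 0.32)

(0.245, 0.32)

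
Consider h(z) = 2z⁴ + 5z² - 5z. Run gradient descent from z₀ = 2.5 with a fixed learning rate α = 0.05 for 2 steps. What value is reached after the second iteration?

h′(z) = 8z³ + 10z - 5
z₁ = 2.5 − 0.05·145 = -4.75
z₂ = -4.75 − 0.05·(-909.875) = 40.74375

40.74375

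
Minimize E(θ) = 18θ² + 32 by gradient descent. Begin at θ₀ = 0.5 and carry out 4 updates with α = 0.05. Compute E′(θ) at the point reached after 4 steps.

E′(θ) = 36θ
Step 1: E′(0.5) = 18; θ₁ = 0.5 − 0.05·18 = -0.4
Step 2: E′(-0.4) = -14.4; θ₂ = -0.4 − 0.05·(-14.4) = 0.32
Step 3: E′(0.32) = 11.52; θ₃ = 0.32 − 0.05·11.52 = -0.256
Step 4: E′(-0.256) = -9.216; θ₄ = -0.256 − 0.05·(-9.216) = 0.2048
E′(θ) at (0.2048) = 7.3728

7.3728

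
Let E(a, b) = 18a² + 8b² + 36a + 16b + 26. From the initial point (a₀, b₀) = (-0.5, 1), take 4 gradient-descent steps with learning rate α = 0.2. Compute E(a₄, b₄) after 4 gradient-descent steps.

∇E = (36a + 36, 16b + 16)
Step 1: at (-0.5, 1), ∇E = (18, 32) → (-0.5, 1) − 0.2·(18, 32) = (-4.1, -5.4)
Step 2: at (-4.1, -5.4), ∇E = (-111.6, -70.4) → (-4.1, -5.4) − 0.2·(-111.6, -70.4) = (18.22, 8.68)
Step 3: at (18.22, 8.68), ∇E = (691.92, 154.88) → (18.22, 8.68) − 0.2·(691.92, 154.88) = (-120.164, -22.296)
Step 4: at (-120.164, -22.296), ∇E = (-4289.904, -340.736) → (-120.164, -22.296) − 0.2·(-4289.904, -340.736) = (737.8168, 45.8512)
E(737.8168, 45.8512) = 9842865.03085184

9842865.03085184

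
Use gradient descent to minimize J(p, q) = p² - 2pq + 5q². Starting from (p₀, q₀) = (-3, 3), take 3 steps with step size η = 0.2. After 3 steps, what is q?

∇J = (2p - 2q, -2p + 10q)
(p₁, q₁) = (-3, 3) − 0.2·(-12, 36) = (-0.6, -4.2)
(p₂, q₂) = (-0.6, -4.2) − 0.2·(7.2, -40.8) = (-2.04, 3.96)
(p₃, q₃) = (-2.04, 3.96) − 0.2·(-12, 43.68) = (0.36, -4.776)
q = -4.776

-4.776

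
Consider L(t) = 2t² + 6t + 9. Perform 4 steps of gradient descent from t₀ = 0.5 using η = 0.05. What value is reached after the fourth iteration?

L′(t) = 4t + 6
Step 1: L′(0.5) = 8; t₁ = 0.5 − 0.05·8 = 0.1
Step 2: L′(0.1) = 6.4; t₂ = 0.1 − 0.05·6.4 = -0.22
Step 3: L′(-0.22) = 5.12; t₃ = -0.22 − 0.05·5.12 = -0.476
Step 4: L′(-0.476) = 4.096; t₄ = -0.476 − 0.05·4.096 = -0.6808

-0.6808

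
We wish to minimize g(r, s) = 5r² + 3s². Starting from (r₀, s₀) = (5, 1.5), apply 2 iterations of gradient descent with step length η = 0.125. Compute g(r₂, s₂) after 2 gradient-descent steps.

0.5146484375

∇g = (10r, 6s)
Step 1: at (5, 1.5), ∇g = (50, 9) → (5, 1.5) − 0.125·(50, 9) = (-1.25, 0.375)
Step 2: at (-1.25, 0.375), ∇g = (-12.5, 2.25) → (-1.25, 0.375) − 0.125·(-12.5, 2.25) = (0.3125, 0.09375)
g(0.3125, 0.09375) = 0.5146484375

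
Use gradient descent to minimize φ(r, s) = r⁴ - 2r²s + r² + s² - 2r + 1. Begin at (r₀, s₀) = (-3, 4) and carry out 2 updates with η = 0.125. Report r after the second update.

-64.375

∇φ = (4r³ - 4rs + 2r - 2, -2r² + 2s)
(r₁, s₁) = (-3, 4) − 0.125·(-68, -10) = (5.5, 5.25)
(r₂, s₂) = (5.5, 5.25) − 0.125·(559, -50) = (-64.375, 11.5)
r = -64.375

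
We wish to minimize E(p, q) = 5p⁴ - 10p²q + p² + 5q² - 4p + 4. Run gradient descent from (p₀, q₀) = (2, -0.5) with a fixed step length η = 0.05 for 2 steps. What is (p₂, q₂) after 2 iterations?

(324.65, 25.375)

∇E = (20p³ - 20pq + 2p - 4, -10p² + 10q)
(p₁, q₁) = (2, -0.5) − 0.05·(180, -45) = (-7, 1.75)
(p₂, q₂) = (-7, 1.75) − 0.05·(-6633, -472.5) = (324.65, 25.375)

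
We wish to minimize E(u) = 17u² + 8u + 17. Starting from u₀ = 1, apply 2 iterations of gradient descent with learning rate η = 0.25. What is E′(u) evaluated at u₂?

E′(u) = 34u + 8
Step 1: E′(1) = 42; u₁ = 1 − 0.25·42 = -9.5
Step 2: E′(-9.5) = -315; u₂ = -9.5 − 0.25·(-315) = 69.25
E′(u) at (69.25) = 2362.5

2362.5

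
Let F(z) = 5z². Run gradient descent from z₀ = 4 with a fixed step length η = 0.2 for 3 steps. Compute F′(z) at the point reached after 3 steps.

-40

F′(z) = 10z
Step 1: F′(4) = 40; z₁ = 4 − 0.2·40 = -4
Step 2: F′(-4) = -40; z₂ = -4 − 0.2·(-40) = 4
Step 3: F′(4) = 40; z₃ = 4 − 0.2·40 = -4
F′(z) at (-4) = -40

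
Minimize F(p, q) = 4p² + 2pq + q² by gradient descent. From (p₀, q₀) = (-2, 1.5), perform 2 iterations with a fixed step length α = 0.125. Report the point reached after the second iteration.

∇F = (8p + 2q, 2p + 2q)
Step 1: at (-2, 1.5), ∇F = (-13, -1) → (-2, 1.5) − 0.125·(-13, -1) = (-0.375, 1.625)
Step 2: at (-0.375, 1.625), ∇F = (0.25, 2.5) → (-0.375, 1.625) − 0.125·(0.25, 2.5) = (-0.40625, 1.3125)

(-0.40625, 1.3125)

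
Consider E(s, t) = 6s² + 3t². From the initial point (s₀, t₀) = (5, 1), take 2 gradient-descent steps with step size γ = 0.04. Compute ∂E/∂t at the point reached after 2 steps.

∇E = (12s, 6t)
(s₁, t₁) = (5, 1) − 0.04·(60, 6) = (2.6, 0.76)
(s₂, t₂) = (2.6, 0.76) − 0.04·(31.2, 4.56) = (1.352, 0.5776)
∂E/∂t at (1.352, 0.5776) = 3.4656

3.4656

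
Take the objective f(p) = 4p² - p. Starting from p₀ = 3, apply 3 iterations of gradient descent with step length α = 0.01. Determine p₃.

2.363728

f′(p) = 8p - 1
Step 1: f′(3) = 23; p₁ = 3 − 0.01·23 = 2.77
Step 2: f′(2.77) = 21.16; p₂ = 2.77 − 0.01·21.16 = 2.5584
Step 3: f′(2.5584) = 19.4672; p₃ = 2.5584 − 0.01·19.4672 = 2.363728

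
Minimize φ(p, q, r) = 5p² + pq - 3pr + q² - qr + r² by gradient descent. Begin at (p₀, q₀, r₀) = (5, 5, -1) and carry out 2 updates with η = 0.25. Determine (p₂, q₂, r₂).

∇φ = (10p + q - 3r, p + 2q - r, -3p - q + 2r)
Step 1: at (5, 5, -1), ∇φ = (58, 16, -22) → (5, 5, -1) − 0.25·(58, 16, -22) = (-9.5, 1, 4.5)
Step 2: at (-9.5, 1, 4.5), ∇φ = (-107.5, -12, 36.5) → (-9.5, 1, 4.5) − 0.25·(-107.5, -12, 36.5) = (17.375, 4, -4.625)

(17.375, 4, -4.625)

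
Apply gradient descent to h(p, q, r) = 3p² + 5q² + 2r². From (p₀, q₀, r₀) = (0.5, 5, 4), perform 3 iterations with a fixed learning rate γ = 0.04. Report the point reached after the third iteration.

∇h = (6p, 10q, 4r)
Step 1: at (0.5, 5, 4), ∇h = (3, 50, 16) → (0.5, 5, 4) − 0.04·(3, 50, 16) = (0.38, 3, 3.36)
Step 2: at (0.38, 3, 3.36), ∇h = (2.28, 30, 13.44) → (0.38, 3, 3.36) − 0.04·(2.28, 30, 13.44) = (0.2888, 1.8, 2.8224)
Step 3: at (0.2888, 1.8, 2.8224), ∇h = (1.7328, 18, 11.2896) → (0.2888, 1.8, 2.8224) − 0.04·(1.7328, 18, 11.2896) = (0.219488, 1.08, 2.370816)

(0.219488, 1.08, 2.370816)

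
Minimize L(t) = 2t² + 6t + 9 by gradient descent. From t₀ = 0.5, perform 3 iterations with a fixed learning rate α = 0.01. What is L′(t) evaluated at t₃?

L′(t) = 4t + 6
Step 1: L′(0.5) = 8; t₁ = 0.5 − 0.01·8 = 0.42
Step 2: L′(0.42) = 7.68; t₂ = 0.42 − 0.01·7.68 = 0.3432
Step 3: L′(0.3432) = 7.3728; t₃ = 0.3432 − 0.01·7.3728 = 0.269472
L′(t) at (0.269472) = 7.077888

7.077888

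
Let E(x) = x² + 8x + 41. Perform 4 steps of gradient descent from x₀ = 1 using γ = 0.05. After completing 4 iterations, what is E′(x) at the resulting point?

6.561

E′(x) = 2x + 8
x₁ = 1 − 0.05·10 = 0.5
x₂ = 0.5 − 0.05·9 = 0.05
x₃ = 0.05 − 0.05·8.1 = -0.355
x₄ = -0.355 − 0.05·7.29 = -0.7195
E′(x) at (-0.7195) = 6.561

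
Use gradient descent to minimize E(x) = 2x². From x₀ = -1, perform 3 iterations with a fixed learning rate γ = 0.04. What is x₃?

-0.592704

E′(x) = 4x
x₁ = -1 − 0.04·(-4) = -0.84
x₂ = -0.84 − 0.04·(-3.36) = -0.7056
x₃ = -0.7056 − 0.04·(-2.8224) = -0.592704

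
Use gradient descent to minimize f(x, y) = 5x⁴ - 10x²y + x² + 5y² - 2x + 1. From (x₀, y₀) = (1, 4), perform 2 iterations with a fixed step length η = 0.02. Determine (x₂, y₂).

∇f = (20x³ - 20xy + 2x - 2, -10x² + 10y)
Step 1: at (1, 4), ∇f = (-60, 30) → (1, 4) − 0.02·(-60, 30) = (2.2, 3.4)
Step 2: at (2.2, 3.4), ∇f = (65.76, -14.4) → (2.2, 3.4) − 0.02·(65.76, -14.4) = (0.8848, 3.688)

(0.8848, 3.688)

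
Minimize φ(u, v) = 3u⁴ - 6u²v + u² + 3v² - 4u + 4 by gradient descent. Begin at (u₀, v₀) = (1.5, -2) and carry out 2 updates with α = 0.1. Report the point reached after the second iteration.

∇φ = (12u³ - 12uv + 2u - 4, -6u² + 6v)
(u₁, v₁) = (1.5, -2) − 0.1·(75.5, -25.5) = (-6.05, 0.55)
(u₂, v₂) = (-6.05, 0.55) − 0.1·(-2633.5115, -216.315) = (257.30115, 22.1815)

(257.30115, 22.1815)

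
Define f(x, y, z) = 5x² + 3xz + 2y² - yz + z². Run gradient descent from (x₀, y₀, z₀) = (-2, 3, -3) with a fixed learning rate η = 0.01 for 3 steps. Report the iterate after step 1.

∇f = (10x + 3z, 4y - z, 3x - y + 2z)
(x₁, y₁, z₁) = (-2, 3, -3) − 0.01·(-29, 15, -15) = (-1.71, 2.85, -2.85)

(-1.71, 2.85, -2.85)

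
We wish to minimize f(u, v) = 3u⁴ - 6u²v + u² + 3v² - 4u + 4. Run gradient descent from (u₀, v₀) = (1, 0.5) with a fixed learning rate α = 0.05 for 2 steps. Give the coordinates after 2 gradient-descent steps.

(0.9248, 0.647)

∇f = (12u³ - 12uv + 2u - 4, -6u² + 6v)
(u₁, v₁) = (1, 0.5) − 0.05·(4, -3) = (0.8, 0.65)
(u₂, v₂) = (0.8, 0.65) − 0.05·(-2.496, 0.06) = (0.9248, 0.647)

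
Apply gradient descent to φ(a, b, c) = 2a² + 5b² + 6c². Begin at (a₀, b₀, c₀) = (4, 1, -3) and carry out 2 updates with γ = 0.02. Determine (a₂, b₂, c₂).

∇φ = (4a, 10b, 12c)
Step 1: at (4, 1, -3), ∇φ = (16, 10, -36) → (4, 1, -3) − 0.02·(16, 10, -36) = (3.68, 0.8, -2.28)
Step 2: at (3.68, 0.8, -2.28), ∇φ = (14.72, 8, -27.36) → (3.68, 0.8, -2.28) − 0.02·(14.72, 8, -27.36) = (3.3856, 0.64, -1.7328)

(3.3856, 0.64, -1.7328)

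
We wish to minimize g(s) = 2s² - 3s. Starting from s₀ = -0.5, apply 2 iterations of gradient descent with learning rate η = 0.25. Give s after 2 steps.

g′(s) = 4s - 3
s₁ = -0.5 − 0.25·(-5) = 0.75
s₂ = 0.75 − 0.25·0 = 0.75

0.75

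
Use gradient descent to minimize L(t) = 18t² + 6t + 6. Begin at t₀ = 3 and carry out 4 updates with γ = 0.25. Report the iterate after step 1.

L′(t) = 36t + 6
t₁ = 3 − 0.25·114 = -25.5

-25.5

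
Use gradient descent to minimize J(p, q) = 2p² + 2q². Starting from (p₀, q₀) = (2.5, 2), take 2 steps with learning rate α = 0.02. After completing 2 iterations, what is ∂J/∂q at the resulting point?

∇J = (4p, 4q)
(p₁, q₁) = (2.5, 2) − 0.02·(10, 8) = (2.3, 1.84)
(p₂, q₂) = (2.3, 1.84) − 0.02·(9.2, 7.36) = (2.116, 1.6928)
∂J/∂q at (2.116, 1.6928) = 6.7712

6.7712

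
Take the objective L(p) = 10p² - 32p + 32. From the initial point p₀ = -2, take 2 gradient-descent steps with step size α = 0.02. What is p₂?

L′(p) = 20p - 32
p₁ = -2 − 0.02·(-72) = -0.56
p₂ = -0.56 − 0.02·(-43.2) = 0.304

0.304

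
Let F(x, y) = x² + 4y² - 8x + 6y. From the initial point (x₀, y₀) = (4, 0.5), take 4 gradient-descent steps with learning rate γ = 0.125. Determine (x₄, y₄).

(4, -0.75)

∇F = (2x - 8, 8y + 6)
(x₁, y₁) = (4, 0.5) − 0.125·(0, 10) = (4, -0.75)
(x₂, y₂) = (4, -0.75) − 0.125·(0, 0) = (4, -0.75)
(x₃, y₃) = (4, -0.75) − 0.125·(0, 0) = (4, -0.75)
(x₄, y₄) = (4, -0.75) − 0.125·(0, 0) = (4, -0.75)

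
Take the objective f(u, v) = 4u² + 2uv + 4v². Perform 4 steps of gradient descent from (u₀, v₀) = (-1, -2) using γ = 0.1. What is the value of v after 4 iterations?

-0.0128

∇f = (8u + 2v, 2u + 8v)
(u₁, v₁) = (-1, -2) − 0.1·(-12, -18) = (0.2, -0.2)
(u₂, v₂) = (0.2, -0.2) − 0.1·(1.2, -1.2) = (0.08, -0.08)
(u₃, v₃) = (0.08, -0.08) − 0.1·(0.48, -0.48) = (0.032, -0.032)
(u₄, v₄) = (0.032, -0.032) − 0.1·(0.192, -0.192) = (0.0128, -0.0128)
v = -0.0128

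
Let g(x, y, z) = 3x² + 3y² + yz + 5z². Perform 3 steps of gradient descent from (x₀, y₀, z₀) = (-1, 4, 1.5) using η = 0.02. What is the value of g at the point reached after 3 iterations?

26.122312448112

∇g = (6x, 6y + z, y + 10z)
(x₁, y₁, z₁) = (-1, 4, 1.5) − 0.02·(-6, 25.5, 19) = (-0.88, 3.49, 1.12)
(x₂, y₂, z₂) = (-0.88, 3.49, 1.12) − 0.02·(-5.28, 22.06, 14.69) = (-0.7744, 3.0488, 0.8262)
(x₃, y₃, z₃) = (-0.7744, 3.0488, 0.8262) − 0.02·(-4.6464, 19.119, 11.3108) = (-0.681472, 2.66642, 0.599984)
g(-0.681472, 2.66642, 0.599984) = 26.122312448112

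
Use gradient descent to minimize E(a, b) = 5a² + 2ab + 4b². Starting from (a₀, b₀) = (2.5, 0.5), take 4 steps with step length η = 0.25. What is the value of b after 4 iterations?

13.28125

∇E = (10a + 2b, 2a + 8b)
Step 1: at (2.5, 0.5), ∇E = (26, 9) → (2.5, 0.5) − 0.25·(26, 9) = (-4, -1.75)
Step 2: at (-4, -1.75), ∇E = (-43.5, -22) → (-4, -1.75) − 0.25·(-43.5, -22) = (6.875, 3.75)
Step 3: at (6.875, 3.75), ∇E = (76.25, 43.75) → (6.875, 3.75) − 0.25·(76.25, 43.75) = (-12.1875, -7.1875)
Step 4: at (-12.1875, -7.1875), ∇E = (-136.25, -81.875) → (-12.1875, -7.1875) − 0.25·(-136.25, -81.875) = (21.875, 13.28125)
b = 13.28125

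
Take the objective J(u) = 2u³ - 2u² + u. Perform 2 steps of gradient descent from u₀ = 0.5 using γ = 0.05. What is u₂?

J′(u) = 6u² - 4u + 1
Step 1: J′(0.5) = 0.5; u₁ = 0.5 − 0.05·0.5 = 0.475
Step 2: J′(0.475) = 0.45375; u₂ = 0.475 − 0.05·0.45375 = 0.4523125

0.4523125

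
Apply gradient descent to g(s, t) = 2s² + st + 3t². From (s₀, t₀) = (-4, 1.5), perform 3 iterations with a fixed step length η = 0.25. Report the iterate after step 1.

∇g = (4s + t, s + 6t)
(s₁, t₁) = (-4, 1.5) − 0.25·(-14.5, 5) = (-0.375, 0.25)

(-0.375, 0.25)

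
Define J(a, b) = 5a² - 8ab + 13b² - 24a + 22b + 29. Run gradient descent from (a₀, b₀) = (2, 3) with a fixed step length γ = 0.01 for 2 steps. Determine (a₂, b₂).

∇J = (10a - 8b - 24, -8a + 26b + 22)
(a₁, b₁) = (2, 3) − 0.01·(-28, 84) = (2.28, 2.16)
(a₂, b₂) = (2.28, 2.16) − 0.01·(-18.48, 59.92) = (2.4648, 1.5608)

(2.4648, 1.5608)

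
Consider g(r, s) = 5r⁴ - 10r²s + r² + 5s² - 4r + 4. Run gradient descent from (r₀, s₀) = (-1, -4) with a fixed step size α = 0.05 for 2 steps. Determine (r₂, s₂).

(-81.887, 8.495)

∇g = (20r³ - 20rs + 2r - 4, -10r² + 10s)
(r₁, s₁) = (-1, -4) − 0.05·(-106, -50) = (4.3, -1.5)
(r₂, s₂) = (4.3, -1.5) − 0.05·(1723.74, -199.9) = (-81.887, 8.495)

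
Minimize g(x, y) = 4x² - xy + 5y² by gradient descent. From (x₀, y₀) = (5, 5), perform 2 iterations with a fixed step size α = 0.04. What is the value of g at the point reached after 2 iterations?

42.52672

∇g = (8x - y, -x + 10y)
(x₁, y₁) = (5, 5) − 0.04·(35, 45) = (3.6, 3.2)
(x₂, y₂) = (3.6, 3.2) − 0.04·(25.6, 28.4) = (2.576, 2.064)
g(2.576, 2.064) = 42.52672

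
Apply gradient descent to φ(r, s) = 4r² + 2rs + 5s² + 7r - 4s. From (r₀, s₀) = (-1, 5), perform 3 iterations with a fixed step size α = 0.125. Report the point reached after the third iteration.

∇φ = (8r + 2s + 7, 2r + 10s - 4)
Step 1: at (-1, 5), ∇φ = (9, 44) → (-1, 5) − 0.125·(9, 44) = (-2.125, -0.5)
Step 2: at (-2.125, -0.5), ∇φ = (-11, -13.25) → (-2.125, -0.5) − 0.125·(-11, -13.25) = (-0.75, 1.15625)
Step 3: at (-0.75, 1.15625), ∇φ = (3.3125, 6.0625) → (-0.75, 1.15625) − 0.125·(3.3125, 6.0625) = (-1.1640625, 0.3984375)

(-1.1640625, 0.3984375)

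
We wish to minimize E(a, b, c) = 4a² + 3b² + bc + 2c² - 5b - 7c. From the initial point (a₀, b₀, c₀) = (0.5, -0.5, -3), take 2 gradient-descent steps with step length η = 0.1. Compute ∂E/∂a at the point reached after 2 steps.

0.16

∇E = (8a, 6b + c - 5, b + 4c - 7)
(a₁, b₁, c₁) = (0.5, -0.5, -3) − 0.1·(4, -11, -19.5) = (0.1, 0.6, -1.05)
(a₂, b₂, c₂) = (0.1, 0.6, -1.05) − 0.1·(0.8, -2.45, -10.6) = (0.02, 0.845, 0.01)
∂E/∂a at (0.02, 0.845, 0.01) = 0.16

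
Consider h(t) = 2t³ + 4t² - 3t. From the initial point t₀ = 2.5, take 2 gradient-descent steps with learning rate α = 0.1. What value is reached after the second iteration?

h′(t) = 6t² + 8t - 3
t₁ = 2.5 − 0.1·54.5 = -2.95
t₂ = -2.95 − 0.1·25.615 = -5.5115

-5.5115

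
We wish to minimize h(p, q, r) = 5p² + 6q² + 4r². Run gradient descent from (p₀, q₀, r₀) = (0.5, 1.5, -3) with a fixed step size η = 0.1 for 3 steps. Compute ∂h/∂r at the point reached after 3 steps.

-0.192

∇h = (10p, 12q, 8r)
Step 1: at (0.5, 1.5, -3), ∇h = (5, 18, -24) → (0.5, 1.5, -3) − 0.1·(5, 18, -24) = (0, -0.3, -0.6)
Step 2: at (0, -0.3, -0.6), ∇h = (0, -3.6, -4.8) → (0, -0.3, -0.6) − 0.1·(0, -3.6, -4.8) = (0, 0.06, -0.12)
Step 3: at (0, 0.06, -0.12), ∇h = (0, 0.72, -0.96) → (0, 0.06, -0.12) − 0.1·(0, 0.72, -0.96) = (0, -0.012, -0.024)
∂h/∂r at (0, -0.012, -0.024) = -0.192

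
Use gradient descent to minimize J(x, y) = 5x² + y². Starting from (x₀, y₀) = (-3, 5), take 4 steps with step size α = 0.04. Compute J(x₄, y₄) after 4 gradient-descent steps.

13.58629902843904

∇J = (10x, 2y)
(x₁, y₁) = (-3, 5) − 0.04·(-30, 10) = (-1.8, 4.6)
(x₂, y₂) = (-1.8, 4.6) − 0.04·(-18, 9.2) = (-1.08, 4.232)
(x₃, y₃) = (-1.08, 4.232) − 0.04·(-10.8, 8.464) = (-0.648, 3.89344)
(x₄, y₄) = (-0.648, 3.89344) − 0.04·(-6.48, 7.78688) = (-0.3888, 3.5819648)
J(-0.3888, 3.5819648) = 13.58629902843904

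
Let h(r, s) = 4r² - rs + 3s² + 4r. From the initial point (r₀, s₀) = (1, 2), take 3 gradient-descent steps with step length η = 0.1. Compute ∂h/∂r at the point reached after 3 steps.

0.479

∇h = (8r - s + 4, -r + 6s)
Step 1: at (1, 2), ∇h = (10, 11) → (1, 2) − 0.1·(10, 11) = (0, 0.9)
Step 2: at (0, 0.9), ∇h = (3.1, 5.4) → (0, 0.9) − 0.1·(3.1, 5.4) = (-0.31, 0.36)
Step 3: at (-0.31, 0.36), ∇h = (1.16, 2.47) → (-0.31, 0.36) − 0.1·(1.16, 2.47) = (-0.426, 0.113)
∂h/∂r at (-0.426, 0.113) = 0.479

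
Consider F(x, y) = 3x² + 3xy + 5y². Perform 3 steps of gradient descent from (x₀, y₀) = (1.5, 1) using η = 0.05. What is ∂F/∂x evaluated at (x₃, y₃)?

∇F = (6x + 3y, 3x + 10y)
(x₁, y₁) = (1.5, 1) − 0.05·(12, 14.5) = (0.9, 0.275)
(x₂, y₂) = (0.9, 0.275) − 0.05·(6.225, 5.45) = (0.58875, 0.0025)
(x₃, y₃) = (0.58875, 0.0025) − 0.05·(3.54, 1.79125) = (0.41175, -0.0870625)
∂F/∂x at (0.41175, -0.0870625) = 2.2093125

2.2093125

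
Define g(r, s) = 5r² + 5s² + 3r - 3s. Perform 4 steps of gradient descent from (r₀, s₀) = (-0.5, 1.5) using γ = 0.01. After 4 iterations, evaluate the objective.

2.285457354

∇g = (10r + 3, 10s - 3)
Step 1: at (-0.5, 1.5), ∇g = (-2, 12) → (-0.5, 1.5) − 0.01·(-2, 12) = (-0.48, 1.38)
Step 2: at (-0.48, 1.38), ∇g = (-1.8, 10.8) → (-0.48, 1.38) − 0.01·(-1.8, 10.8) = (-0.462, 1.272)
Step 3: at (-0.462, 1.272), ∇g = (-1.62, 9.72) → (-0.462, 1.272) − 0.01·(-1.62, 9.72) = (-0.4458, 1.1748)
Step 4: at (-0.4458, 1.1748), ∇g = (-1.458, 8.748) → (-0.4458, 1.1748) − 0.01·(-1.458, 8.748) = (-0.43122, 1.08732)
g(-0.43122, 1.08732) = 2.285457354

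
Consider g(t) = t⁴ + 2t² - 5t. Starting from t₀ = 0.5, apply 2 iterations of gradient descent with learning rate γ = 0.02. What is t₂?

0.59269

g′(t) = 4t³ + 4t - 5
Step 1: g′(0.5) = -2.5; t₁ = 0.5 − 0.02·(-2.5) = 0.55
Step 2: g′(0.55) = -2.1345; t₂ = 0.55 − 0.02·(-2.1345) = 0.59269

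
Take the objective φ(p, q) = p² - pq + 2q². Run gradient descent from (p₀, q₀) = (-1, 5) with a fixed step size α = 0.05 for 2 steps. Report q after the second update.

3.1275

∇φ = (2p - q, -p + 4q)
Step 1: at (-1, 5), ∇φ = (-7, 21) → (-1, 5) − 0.05·(-7, 21) = (-0.65, 3.95)
Step 2: at (-0.65, 3.95), ∇φ = (-5.25, 16.45) → (-0.65, 3.95) − 0.05·(-5.25, 16.45) = (-0.3875, 3.1275)
q = 3.1275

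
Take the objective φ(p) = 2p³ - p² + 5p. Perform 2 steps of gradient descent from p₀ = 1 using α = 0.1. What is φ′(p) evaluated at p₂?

6.665976

φ′(p) = 6p² - 2p + 5
p₁ = 1 − 0.1·9 = 0.1
p₂ = 0.1 − 0.1·4.86 = -0.386
φ′(p) at (-0.386) = 6.665976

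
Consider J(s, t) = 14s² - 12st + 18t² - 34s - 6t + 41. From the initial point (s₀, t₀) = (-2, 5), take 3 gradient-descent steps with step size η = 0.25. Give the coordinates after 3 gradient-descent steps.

(3428.5, -4724.5)

∇J = (28s - 12t - 34, -12s + 36t - 6)
(s₁, t₁) = (-2, 5) − 0.25·(-150, 198) = (35.5, -44.5)
(s₂, t₂) = (35.5, -44.5) − 0.25·(1494, -2034) = (-338, 464)
(s₃, t₃) = (-338, 464) − 0.25·(-15066, 20754) = (3428.5, -4724.5)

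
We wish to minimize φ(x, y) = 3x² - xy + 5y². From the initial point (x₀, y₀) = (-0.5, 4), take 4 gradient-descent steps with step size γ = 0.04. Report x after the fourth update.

0.03550208

∇φ = (6x - y, -x + 10y)
(x₁, y₁) = (-0.5, 4) − 0.04·(-7, 40.5) = (-0.22, 2.38)
(x₂, y₂) = (-0.22, 2.38) − 0.04·(-3.7, 24.02) = (-0.072, 1.4192)
(x₃, y₃) = (-0.072, 1.4192) − 0.04·(-1.8512, 14.264) = (0.002048, 0.84864)
(x₄, y₄) = (0.002048, 0.84864) − 0.04·(-0.836352, 8.484352) = (0.03550208, 0.50926592)
x = 0.03550208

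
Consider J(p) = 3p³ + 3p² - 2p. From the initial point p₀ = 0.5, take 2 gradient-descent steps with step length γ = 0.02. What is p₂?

0.3887395

J′(p) = 9p² + 6p - 2
p₁ = 0.5 − 0.02·3.25 = 0.435
p₂ = 0.435 − 0.02·2.313025 = 0.3887395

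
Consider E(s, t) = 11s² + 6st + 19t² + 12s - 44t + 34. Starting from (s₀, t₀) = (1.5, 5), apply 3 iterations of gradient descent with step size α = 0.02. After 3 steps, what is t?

∇E = (22s + 6t + 12, 6s + 38t - 44)
(s₁, t₁) = (1.5, 5) − 0.02·(75, 155) = (0, 1.9)
(s₂, t₂) = (0, 1.9) − 0.02·(23.4, 28.2) = (-0.468, 1.336)
(s₃, t₃) = (-0.468, 1.336) − 0.02·(9.72, 3.96) = (-0.6624, 1.2568)
t = 1.2568

1.2568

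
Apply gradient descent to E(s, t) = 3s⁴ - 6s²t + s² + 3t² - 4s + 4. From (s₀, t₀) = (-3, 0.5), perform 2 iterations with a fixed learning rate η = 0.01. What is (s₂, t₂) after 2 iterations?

∇E = (12s³ - 12st + 2s - 4, -6s² + 6t)
Step 1: at (-3, 0.5), ∇E = (-316, -51) → (-3, 0.5) − 0.01·(-316, -51) = (0.16, 1.01)
Step 2: at (0.16, 1.01), ∇E = (-5.570048, 5.9064) → (0.16, 1.01) − 0.01·(-5.570048, 5.9064) = (0.21570048, 0.950936)

(0.21570048, 0.950936)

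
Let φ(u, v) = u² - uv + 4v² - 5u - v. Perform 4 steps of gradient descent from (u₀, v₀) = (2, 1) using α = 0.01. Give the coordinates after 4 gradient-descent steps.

(2.07483535, 0.8238482)

∇φ = (2u - v - 5, -u + 8v - 1)
(u₁, v₁) = (2, 1) − 0.01·(-2, 5) = (2.02, 0.95)
(u₂, v₂) = (2.02, 0.95) − 0.01·(-1.91, 4.58) = (2.0391, 0.9042)
(u₃, v₃) = (2.0391, 0.9042) − 0.01·(-1.826, 4.1945) = (2.05736, 0.862255)
(u₄, v₄) = (2.05736, 0.862255) − 0.01·(-1.747535, 3.84068) = (2.07483535, 0.8238482)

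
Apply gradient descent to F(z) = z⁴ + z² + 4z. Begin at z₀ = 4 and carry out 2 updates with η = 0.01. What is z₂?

1.16160128

F′(z) = 4z³ + 2z + 4
z₁ = 4 − 0.01·268 = 1.32
z₂ = 1.32 − 0.01·15.839872 = 1.16160128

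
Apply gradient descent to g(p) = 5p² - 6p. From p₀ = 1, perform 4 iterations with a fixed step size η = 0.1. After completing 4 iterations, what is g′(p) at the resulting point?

0

g′(p) = 10p - 6
Step 1: g′(1) = 4; p₁ = 1 − 0.1·4 = 0.6
Step 2: g′(0.6) = 0; p₂ = 0.6 − 0.1·0 = 0.6
Step 3: g′(0.6) = 0; p₃ = 0.6 − 0.1·0 = 0.6
Step 4: g′(0.6) = 0; p₄ = 0.6 − 0.1·0 = 0.6
g′(p) at (0.6) = 0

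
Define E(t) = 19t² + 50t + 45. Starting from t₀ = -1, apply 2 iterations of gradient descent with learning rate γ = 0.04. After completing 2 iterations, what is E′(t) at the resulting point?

E′(t) = 38t + 50
t₁ = -1 − 0.04·12 = -1.48
t₂ = -1.48 − 0.04·(-6.24) = -1.2304
E′(t) at (-1.2304) = 3.2448

3.2448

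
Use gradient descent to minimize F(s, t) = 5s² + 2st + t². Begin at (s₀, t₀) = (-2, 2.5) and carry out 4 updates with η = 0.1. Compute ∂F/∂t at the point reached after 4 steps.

∇F = (10s + 2t, 2s + 2t)
Step 1: at (-2, 2.5), ∇F = (-15, 1) → (-2, 2.5) − 0.1·(-15, 1) = (-0.5, 2.4)
Step 2: at (-0.5, 2.4), ∇F = (-0.2, 3.8) → (-0.5, 2.4) − 0.1·(-0.2, 3.8) = (-0.48, 2.02)
Step 3: at (-0.48, 2.02), ∇F = (-0.76, 3.08) → (-0.48, 2.02) − 0.1·(-0.76, 3.08) = (-0.404, 1.712)
Step 4: at (-0.404, 1.712), ∇F = (-0.616, 2.616) → (-0.404, 1.712) − 0.1·(-0.616, 2.616) = (-0.3424, 1.4504)
∂F/∂t at (-0.3424, 1.4504) = 2.216

2.216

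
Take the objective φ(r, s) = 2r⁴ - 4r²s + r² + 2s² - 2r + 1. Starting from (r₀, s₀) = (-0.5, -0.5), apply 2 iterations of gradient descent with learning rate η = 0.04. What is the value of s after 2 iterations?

∇φ = (8r³ - 8rs + 2r - 2, -4r² + 4s)
Step 1: at (-0.5, -0.5), ∇φ = (-6, -3) → (-0.5, -0.5) − 0.04·(-6, -3) = (-0.26, -0.38)
Step 2: at (-0.26, -0.38), ∇φ = (-3.451008, -1.7904) → (-0.26, -0.38) − 0.04·(-3.451008, -1.7904) = (-0.12195968, -0.308384)
s = -0.308384

-0.308384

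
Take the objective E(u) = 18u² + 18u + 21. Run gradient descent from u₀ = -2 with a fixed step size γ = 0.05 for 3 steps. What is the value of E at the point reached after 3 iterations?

E′(u) = 36u + 18
u₁ = -2 − 0.05·(-54) = 0.7
u₂ = 0.7 − 0.05·43.2 = -1.46
u₃ = -1.46 − 0.05·(-34.56) = 0.268
E(0.268) = 27.116832

27.116832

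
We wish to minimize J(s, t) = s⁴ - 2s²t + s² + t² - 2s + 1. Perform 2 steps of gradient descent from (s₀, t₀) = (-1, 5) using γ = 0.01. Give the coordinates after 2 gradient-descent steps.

∇J = (4s³ - 4st + 2s - 2, -2s² + 2t)
Step 1: at (-1, 5), ∇J = (12, 8) → (-1, 5) − 0.01·(12, 8) = (-1.12, 4.92)
Step 2: at (-1.12, 4.92), ∇J = (12.181888, 7.3312) → (-1.12, 4.92) − 0.01·(12.181888, 7.3312) = (-1.24181888, 4.846688)

(-1.24181888, 4.846688)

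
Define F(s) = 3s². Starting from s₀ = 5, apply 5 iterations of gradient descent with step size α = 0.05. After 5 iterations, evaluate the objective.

F′(s) = 6s
Step 1: F′(5) = 30; s₁ = 5 − 0.05·30 = 3.5
Step 2: F′(3.5) = 21; s₂ = 3.5 − 0.05·21 = 2.45
Step 3: F′(2.45) = 14.7; s₃ = 2.45 − 0.05·14.7 = 1.715
Step 4: F′(1.715) = 10.29; s₄ = 1.715 − 0.05·10.29 = 1.2005
Step 5: F′(1.2005) = 7.203; s₅ = 1.2005 − 0.05·7.203 = 0.84035
F(0.84035) = 2.1185643675

2.1185643675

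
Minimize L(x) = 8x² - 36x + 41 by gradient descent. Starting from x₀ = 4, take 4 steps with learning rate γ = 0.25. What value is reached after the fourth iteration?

144

L′(x) = 16x - 36
Step 1: L′(4) = 28; x₁ = 4 − 0.25·28 = -3
Step 2: L′(-3) = -84; x₂ = -3 − 0.25·(-84) = 18
Step 3: L′(18) = 252; x₃ = 18 − 0.25·252 = -45
Step 4: L′(-45) = -756; x₄ = -45 − 0.25·(-756) = 144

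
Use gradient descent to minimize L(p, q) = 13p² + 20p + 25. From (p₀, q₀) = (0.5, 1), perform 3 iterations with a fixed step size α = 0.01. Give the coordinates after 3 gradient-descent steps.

(-0.254908, 1)

∇L = (26p + 20, 0)
(p₁, q₁) = (0.5, 1) − 0.01·(33, 0) = (0.17, 1)
(p₂, q₂) = (0.17, 1) − 0.01·(24.42, 0) = (-0.0742, 1)
(p₃, q₃) = (-0.0742, 1) − 0.01·(18.0708, 0) = (-0.254908, 1)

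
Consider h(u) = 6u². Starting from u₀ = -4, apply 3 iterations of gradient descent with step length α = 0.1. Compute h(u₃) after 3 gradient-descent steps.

h′(u) = 12u
u₁ = -4 − 0.1·(-48) = 0.8
u₂ = 0.8 − 0.1·9.6 = -0.16
u₃ = -0.16 − 0.1·(-1.92) = 0.032
h(0.032) = 0.006144

0.006144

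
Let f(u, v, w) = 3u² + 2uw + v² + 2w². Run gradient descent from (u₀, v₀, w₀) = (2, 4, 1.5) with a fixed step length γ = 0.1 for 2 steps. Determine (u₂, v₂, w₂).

(0.1, 2.56, 0.2)

∇f = (6u + 2w, 2v, 2u + 4w)
(u₁, v₁, w₁) = (2, 4, 1.5) − 0.1·(15, 8, 10) = (0.5, 3.2, 0.5)
(u₂, v₂, w₂) = (0.5, 3.2, 0.5) − 0.1·(4, 6.4, 3) = (0.1, 2.56, 0.2)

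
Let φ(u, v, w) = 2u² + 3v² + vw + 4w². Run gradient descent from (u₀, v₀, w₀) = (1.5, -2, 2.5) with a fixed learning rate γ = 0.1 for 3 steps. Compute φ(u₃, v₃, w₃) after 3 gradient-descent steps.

∇φ = (4u, 6v + w, v + 8w)
(u₁, v₁, w₁) = (1.5, -2, 2.5) − 0.1·(6, -9.5, 18) = (0.9, -1.05, 0.7)
(u₂, v₂, w₂) = (0.9, -1.05, 0.7) − 0.1·(3.6, -5.6, 4.55) = (0.54, -0.49, 0.245)
(u₃, v₃, w₃) = (0.54, -0.49, 0.245) − 0.1·(2.16, -2.695, 1.47) = (0.324, -0.2205, 0.098)
φ(0.324, -0.2205, 0.098) = 0.37261975

0.37261975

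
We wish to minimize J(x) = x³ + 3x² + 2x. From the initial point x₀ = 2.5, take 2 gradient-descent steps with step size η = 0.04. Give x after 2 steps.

J′(x) = 3x² + 6x + 2
x₁ = 2.5 − 0.04·35.75 = 1.07
x₂ = 1.07 − 0.04·11.8547 = 0.595812

0.595812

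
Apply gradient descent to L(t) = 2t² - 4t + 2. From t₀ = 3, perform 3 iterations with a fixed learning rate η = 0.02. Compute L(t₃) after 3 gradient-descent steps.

4.850840010752

L′(t) = 4t - 4
t₁ = 3 − 0.02·8 = 2.84
t₂ = 2.84 − 0.02·7.36 = 2.6928
t₃ = 2.6928 − 0.02·6.7712 = 2.557376
L(2.557376) = 4.850840010752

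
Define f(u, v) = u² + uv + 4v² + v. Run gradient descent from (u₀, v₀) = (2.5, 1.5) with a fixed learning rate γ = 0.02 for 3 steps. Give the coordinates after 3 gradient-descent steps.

∇f = (2u + v, u + 8v + 1)
Step 1: at (2.5, 1.5), ∇f = (6.5, 15.5) → (2.5, 1.5) − 0.02·(6.5, 15.5) = (2.37, 1.19)
Step 2: at (2.37, 1.19), ∇f = (5.93, 12.89) → (2.37, 1.19) − 0.02·(5.93, 12.89) = (2.2514, 0.9322)
Step 3: at (2.2514, 0.9322), ∇f = (5.435, 10.709) → (2.2514, 0.9322) − 0.02·(5.435, 10.709) = (2.1427, 0.71802)

(2.1427, 0.71802)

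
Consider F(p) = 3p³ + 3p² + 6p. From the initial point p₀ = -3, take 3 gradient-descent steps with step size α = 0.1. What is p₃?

F′(p) = 9p² + 6p + 6
p₁ = -3 − 0.1·69 = -9.9
p₂ = -9.9 − 0.1·828.69 = -92.769
p₃ = -92.769 − 0.1·76904.172249 = -7783.1862249

-7783.1862249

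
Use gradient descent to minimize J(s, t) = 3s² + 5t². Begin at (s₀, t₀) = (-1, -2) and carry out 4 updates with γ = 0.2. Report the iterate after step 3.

(0.008, 2)

∇J = (6s, 10t)
(s₁, t₁) = (-1, -2) − 0.2·(-6, -20) = (0.2, 2)
(s₂, t₂) = (0.2, 2) − 0.2·(1.2, 20) = (-0.04, -2)
(s₃, t₃) = (-0.04, -2) − 0.2·(-0.24, -20) = (0.008, 2)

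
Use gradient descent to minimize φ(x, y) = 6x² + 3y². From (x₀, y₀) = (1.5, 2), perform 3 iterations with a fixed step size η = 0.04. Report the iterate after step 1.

(0.78, 1.52)

∇φ = (12x, 6y)
Step 1: at (1.5, 2), ∇φ = (18, 12) → (1.5, 2) − 0.04·(18, 12) = (0.78, 1.52)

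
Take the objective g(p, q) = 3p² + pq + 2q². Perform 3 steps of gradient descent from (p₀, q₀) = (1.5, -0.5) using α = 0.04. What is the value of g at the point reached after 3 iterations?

1.532535816192

∇g = (6p + q, p + 4q)
Step 1: at (1.5, -0.5), ∇g = (8.5, -0.5) → (1.5, -0.5) − 0.04·(8.5, -0.5) = (1.16, -0.48)
Step 2: at (1.16, -0.48), ∇g = (6.48, -0.76) → (1.16, -0.48) − 0.04·(6.48, -0.76) = (0.9008, -0.4496)
Step 3: at (0.9008, -0.4496), ∇g = (4.9552, -0.8976) → (0.9008, -0.4496) − 0.04·(4.9552, -0.8976) = (0.702592, -0.413696)
g(0.702592, -0.413696) = 1.532535816192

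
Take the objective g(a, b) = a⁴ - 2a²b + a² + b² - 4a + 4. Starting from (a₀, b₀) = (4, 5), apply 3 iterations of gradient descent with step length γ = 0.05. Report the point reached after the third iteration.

(-585.7564, 28.507)

∇g = (4a³ - 4ab + 2a - 4, -2a² + 2b)
Step 1: at (4, 5), ∇g = (180, -22) → (4, 5) − 0.05·(180, -22) = (-5, 6.1)
Step 2: at (-5, 6.1), ∇g = (-392, -37.8) → (-5, 6.1) − 0.05·(-392, -37.8) = (14.6, 7.99)
Step 3: at (14.6, 7.99), ∇g = (12007.128, -410.34) → (14.6, 7.99) − 0.05·(12007.128, -410.34) = (-585.7564, 28.507)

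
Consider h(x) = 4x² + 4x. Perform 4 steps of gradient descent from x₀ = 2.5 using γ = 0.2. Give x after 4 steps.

h′(x) = 8x + 4
Step 1: h′(2.5) = 24; x₁ = 2.5 − 0.2·24 = -2.3
Step 2: h′(-2.3) = -14.4; x₂ = -2.3 − 0.2·(-14.4) = 0.58
Step 3: h′(0.58) = 8.64; x₃ = 0.58 − 0.2·8.64 = -1.148
Step 4: h′(-1.148) = -5.184; x₄ = -1.148 − 0.2·(-5.184) = -0.1112

-0.1112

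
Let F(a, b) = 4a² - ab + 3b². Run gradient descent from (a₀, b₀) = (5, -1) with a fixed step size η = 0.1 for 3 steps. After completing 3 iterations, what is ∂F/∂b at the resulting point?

0.375

∇F = (8a - b, -a + 6b)
Step 1: at (5, -1), ∇F = (41, -11) → (5, -1) − 0.1·(41, -11) = (0.9, 0.1)
Step 2: at (0.9, 0.1), ∇F = (7.1, -0.3) → (0.9, 0.1) − 0.1·(7.1, -0.3) = (0.19, 0.13)
Step 3: at (0.19, 0.13), ∇F = (1.39, 0.59) → (0.19, 0.13) − 0.1·(1.39, 0.59) = (0.051, 0.071)
∂F/∂b at (0.051, 0.071) = 0.375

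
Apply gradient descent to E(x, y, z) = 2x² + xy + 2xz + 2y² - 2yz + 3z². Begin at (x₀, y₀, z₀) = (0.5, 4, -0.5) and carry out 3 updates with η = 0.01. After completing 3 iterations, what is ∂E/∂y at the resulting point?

∇E = (4x + y + 2z, x + 4y - 2z, 2x - 2y + 6z)
(x₁, y₁, z₁) = (0.5, 4, -0.5) − 0.01·(5, 17.5, -10) = (0.45, 3.825, -0.4)
(x₂, y₂, z₂) = (0.45, 3.825, -0.4) − 0.01·(4.825, 16.55, -9.15) = (0.40175, 3.6595, -0.3085)
(x₃, y₃, z₃) = (0.40175, 3.6595, -0.3085) − 0.01·(4.6495, 15.65675, -8.3665) = (0.355255, 3.5029325, -0.224835)
∂E/∂y at (0.355255, 3.5029325, -0.224835) = 14.816655

14.816655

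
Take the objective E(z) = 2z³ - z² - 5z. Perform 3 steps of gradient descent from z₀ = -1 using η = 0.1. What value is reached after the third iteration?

-4.5696856

E′(z) = 6z² - 2z - 5
z₁ = -1 − 0.1·3 = -1.3
z₂ = -1.3 − 0.1·7.74 = -2.074
z₃ = -2.074 − 0.1·24.956856 = -4.5696856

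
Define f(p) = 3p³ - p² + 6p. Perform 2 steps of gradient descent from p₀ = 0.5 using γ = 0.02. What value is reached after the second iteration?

0.2265155

f′(p) = 9p² - 2p + 6
p₁ = 0.5 − 0.02·7.25 = 0.355
p₂ = 0.355 − 0.02·6.424225 = 0.2265155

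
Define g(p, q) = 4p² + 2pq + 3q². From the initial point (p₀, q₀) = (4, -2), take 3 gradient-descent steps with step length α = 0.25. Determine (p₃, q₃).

(-4.5, -2.75)

∇g = (8p + 2q, 2p + 6q)
Step 1: at (4, -2), ∇g = (28, -4) → (4, -2) − 0.25·(28, -4) = (-3, -1)
Step 2: at (-3, -1), ∇g = (-26, -12) → (-3, -1) − 0.25·(-26, -12) = (3.5, 2)
Step 3: at (3.5, 2), ∇g = (32, 19) → (3.5, 2) − 0.25·(32, 19) = (-4.5, -2.75)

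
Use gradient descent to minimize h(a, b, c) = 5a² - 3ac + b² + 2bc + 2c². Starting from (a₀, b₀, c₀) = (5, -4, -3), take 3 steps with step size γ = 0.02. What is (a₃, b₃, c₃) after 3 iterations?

∇h = (10a - 3c, 2b + 2c, -3a + 2b + 4c)
Step 1: at (5, -4, -3), ∇h = (59, -14, -35) → (5, -4, -3) − 0.02·(59, -14, -35) = (3.82, -3.72, -2.3)
Step 2: at (3.82, -3.72, -2.3), ∇h = (45.1, -12.04, -28.1) → (3.82, -3.72, -2.3) − 0.02·(45.1, -12.04, -28.1) = (2.918, -3.4792, -1.738)
Step 3: at (2.918, -3.4792, -1.738), ∇h = (34.394, -10.4344, -22.6644) → (2.918, -3.4792, -1.738) − 0.02·(34.394, -10.4344, -22.6644) = (2.23012, -3.270512, -1.284712)

(2.23012, -3.270512, -1.284712)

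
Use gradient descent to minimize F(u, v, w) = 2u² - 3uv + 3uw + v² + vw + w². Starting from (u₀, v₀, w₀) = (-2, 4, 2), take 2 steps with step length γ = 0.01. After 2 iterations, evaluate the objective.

∇F = (4u - 3v + 3w, -3u + 2v + w, 3u + v + 2w)
(u₁, v₁, w₁) = (-2, 4, 2) − 0.01·(-14, 16, 2) = (-1.86, 3.84, 1.98)
(u₂, v₂, w₂) = (-1.86, 3.84, 1.98) − 0.01·(-13.02, 15.24, 2.22) = (-1.7298, 3.6876, 1.9578)
F(-1.7298, 3.6876, 1.9578) = 39.61199808

39.61199808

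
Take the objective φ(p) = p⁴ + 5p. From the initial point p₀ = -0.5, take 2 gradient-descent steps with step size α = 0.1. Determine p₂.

φ′(p) = 4p³ + 5
Step 1: φ′(-0.5) = 4.5; p₁ = -0.5 − 0.1·4.5 = -0.95
Step 2: φ′(-0.95) = 1.5705; p₂ = -0.95 − 0.1·1.5705 = -1.10705

-1.10705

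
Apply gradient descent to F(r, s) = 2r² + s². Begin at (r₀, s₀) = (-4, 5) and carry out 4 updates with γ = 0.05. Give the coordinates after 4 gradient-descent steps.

∇F = (4r, 2s)
Step 1: at (-4, 5), ∇F = (-16, 10) → (-4, 5) − 0.05·(-16, 10) = (-3.2, 4.5)
Step 2: at (-3.2, 4.5), ∇F = (-12.8, 9) → (-3.2, 4.5) − 0.05·(-12.8, 9) = (-2.56, 4.05)
Step 3: at (-2.56, 4.05), ∇F = (-10.24, 8.1) → (-2.56, 4.05) − 0.05·(-10.24, 8.1) = (-2.048, 3.645)
Step 4: at (-2.048, 3.645), ∇F = (-8.192, 7.29) → (-2.048, 3.645) − 0.05·(-8.192, 7.29) = (-1.6384, 3.2805)

(-1.6384, 3.2805)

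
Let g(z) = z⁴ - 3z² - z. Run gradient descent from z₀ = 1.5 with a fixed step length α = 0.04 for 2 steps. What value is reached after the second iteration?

g′(z) = 4z³ - 6z - 1
z₁ = 1.5 − 0.04·3.5 = 1.36
z₂ = 1.36 − 0.04·0.901824 = 1.32392704

1.32392704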